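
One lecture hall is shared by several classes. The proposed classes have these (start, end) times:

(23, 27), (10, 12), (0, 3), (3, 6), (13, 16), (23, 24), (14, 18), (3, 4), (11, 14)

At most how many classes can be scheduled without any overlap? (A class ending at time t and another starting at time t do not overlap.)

5

By end time: (0,3), (3,4), (3,6), (10,12), (11,14), (13,16), (14,18), (23,24), (23,27).
Pick (0,3); next start ≥ 3 → (3,4); next start ≥ 4 → (10,12); next start ≥ 12 → (13,16); next start ≥ 16 → (23,24).
Selected 5 classes.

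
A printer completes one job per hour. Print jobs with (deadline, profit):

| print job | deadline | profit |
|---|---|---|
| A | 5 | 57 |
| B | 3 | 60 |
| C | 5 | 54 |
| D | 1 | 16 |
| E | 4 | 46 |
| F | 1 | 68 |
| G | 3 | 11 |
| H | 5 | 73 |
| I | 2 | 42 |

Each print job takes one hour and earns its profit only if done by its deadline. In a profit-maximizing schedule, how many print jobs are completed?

Profit order: H=73 F=68 B=60 A=57 C=54 E=46 I=42 D=16 G=11
Assign: H→slot 5, F→slot 1, B→slot 3, A→slot 4, C→slot 2, E skipped, I skipped, D skipped, G skipped.
Slots: [1:F] [2:C] [3:B] [4:A] [5:H]
5 of 9 scheduled.

5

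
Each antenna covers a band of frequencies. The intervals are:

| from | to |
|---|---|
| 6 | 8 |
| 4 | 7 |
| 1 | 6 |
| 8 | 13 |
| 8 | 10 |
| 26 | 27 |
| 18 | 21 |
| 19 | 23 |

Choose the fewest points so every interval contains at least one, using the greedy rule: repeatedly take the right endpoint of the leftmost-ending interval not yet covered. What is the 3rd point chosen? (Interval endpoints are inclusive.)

Sort by right endpoint; whenever an interval is uncovered, place a point at its right end.
By right end: [1,6]  [4,7]  [6,8]  [8,10]  [8,13]  [18,21]  [19,23]  [26,27]
[1,6] uncovered → point at 6; [8,10] uncovered → point at 10; [18,21] uncovered → point at 21; [26,27] uncovered → point at 27.
Points: 6, 10, 21, 27 (4 total).

21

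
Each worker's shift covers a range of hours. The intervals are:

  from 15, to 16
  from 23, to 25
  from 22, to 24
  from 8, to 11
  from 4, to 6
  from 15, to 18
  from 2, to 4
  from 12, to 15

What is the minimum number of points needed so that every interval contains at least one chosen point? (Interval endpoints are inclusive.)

4

Process intervals by earliest right end; each time one isn't hit yet, stab at its right endpoint.
Sorted: [2,4] [4,6] [8,11] [12,15] [15,16] [15,18] [22,24] [23,25]
{[2,4],[4,6]} hit by 4; {[8,11]} hit by 11; {[12,15],[15,16],[15,18]} hit by 15; {[22,24],[23,25]} hit by 24.
Points: 4, 11, 15, 24 (4 total).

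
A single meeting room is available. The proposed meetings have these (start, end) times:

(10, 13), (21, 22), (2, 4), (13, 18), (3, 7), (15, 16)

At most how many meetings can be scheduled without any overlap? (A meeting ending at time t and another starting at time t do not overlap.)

4

Order by finish time; keep every interval that doesn't clash with the previous kept one.
By end time: (2,4), (3,7), (10,13), (15,16), (13,18), (21,22).
Pick (2,4); next start ≥ 4 → (10,13); next start ≥ 13 → (15,16); next start ≥ 16 → (21,22).
Selected 4 meetings.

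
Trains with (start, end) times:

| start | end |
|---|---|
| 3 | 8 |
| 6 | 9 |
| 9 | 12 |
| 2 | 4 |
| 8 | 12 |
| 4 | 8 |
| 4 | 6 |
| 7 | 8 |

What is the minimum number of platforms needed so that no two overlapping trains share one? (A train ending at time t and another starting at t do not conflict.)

4

Events (time:±→running): 2:+→1 3:+→2 4:-→1 4:+→2 4:+→3 6:-→2 6:+→3 7:+→4 … peak 4.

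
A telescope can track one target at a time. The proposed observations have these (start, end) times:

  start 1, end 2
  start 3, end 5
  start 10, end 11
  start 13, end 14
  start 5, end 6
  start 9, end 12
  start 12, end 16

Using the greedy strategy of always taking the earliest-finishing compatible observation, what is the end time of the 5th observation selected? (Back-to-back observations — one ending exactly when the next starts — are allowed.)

Sorted by end: (1,2)  (3,5)  (5,6)  (10,11)  (9,12)  (13,14)  (12,16)
take (1,2); take (3,5); take (5,6); take (10,11); skip (9,12); take (13,14).
Selected: (1,2) (3,5) (5,6) (10,11) (13,14)

14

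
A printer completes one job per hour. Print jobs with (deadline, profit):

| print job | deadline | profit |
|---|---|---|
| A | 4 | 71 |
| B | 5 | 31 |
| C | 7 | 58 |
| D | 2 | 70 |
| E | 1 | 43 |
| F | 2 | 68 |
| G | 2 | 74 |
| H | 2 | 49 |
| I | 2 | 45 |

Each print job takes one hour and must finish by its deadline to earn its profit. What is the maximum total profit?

Sort by profit descending; place each in the latest free slot ≤ its deadline.
By profit: G(d2,74), A(d4,71), D(d2,70), F(d2,68), C(d7,58), H(d2,49), I(d2,45), E(d1,43), B(d5,31)
G→slot 2; A→slot 4; D→slot 1; F skipped; C→slot 7; H skipped; I skipped; E skipped; B→slot 5.
Profit = 70 + 74 + 71 + 31 + 58 = 304

304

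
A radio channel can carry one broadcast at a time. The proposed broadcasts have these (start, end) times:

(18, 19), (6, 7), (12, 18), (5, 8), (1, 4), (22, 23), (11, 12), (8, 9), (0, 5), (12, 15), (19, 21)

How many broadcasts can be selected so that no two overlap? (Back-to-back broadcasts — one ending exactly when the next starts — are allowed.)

8

Sort by end time and greedily take each interval whose start is ≥ the last chosen end.
Sorted by end: (1,4)  (0,5)  (6,7)  (5,8)  (8,9)  (11,12)  (12,15)  (12,18)  (18,19)  (19,21)  (22,23)
take (1,4); skip (0,5); take (6,7); skip (5,8); take (8,9); take (11,12); take (12,15); skip (12,18); take (18,19); take (19,21); take (22,23).
Selected 8 broadcasts.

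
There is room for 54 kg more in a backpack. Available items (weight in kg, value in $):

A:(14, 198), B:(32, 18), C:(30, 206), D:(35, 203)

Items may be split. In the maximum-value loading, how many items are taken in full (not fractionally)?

Order: A (198/14=14.14) > C (206/30=6.87) > D (203/35=5.80) > B (18/32=0.56)
Fill: take A (14 @ 198) → take C (30 @ 206) → take 10/35 of D → 58.00; 54/54 used.
2 item(s) taken whole; one partial (take 10/35 of D).

2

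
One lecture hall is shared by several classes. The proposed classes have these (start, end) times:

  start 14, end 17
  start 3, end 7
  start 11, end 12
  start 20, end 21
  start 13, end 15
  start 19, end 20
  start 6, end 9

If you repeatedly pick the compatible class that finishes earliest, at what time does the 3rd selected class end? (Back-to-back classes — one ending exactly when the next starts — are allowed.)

15

Sorted by end: (3,7)  (6,9)  (11,12)  (13,15)  (14,17)  (19,20)  (20,21)
take (3,7); skip (6,9); take (11,12); take (13,15); skip (14,17); take (19,20); take (20,21).
Selected: (3,7) (11,12) (13,15) (19,20) (20,21)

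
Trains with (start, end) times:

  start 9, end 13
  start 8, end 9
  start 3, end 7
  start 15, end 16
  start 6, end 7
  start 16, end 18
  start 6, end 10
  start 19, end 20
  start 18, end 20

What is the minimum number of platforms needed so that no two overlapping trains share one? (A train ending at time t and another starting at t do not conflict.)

3

The answer is the maximum number of intervals overlapping at any instant.
Events (time:±→running): 3:+→1 6:+→2 6:+→3 … peak 3.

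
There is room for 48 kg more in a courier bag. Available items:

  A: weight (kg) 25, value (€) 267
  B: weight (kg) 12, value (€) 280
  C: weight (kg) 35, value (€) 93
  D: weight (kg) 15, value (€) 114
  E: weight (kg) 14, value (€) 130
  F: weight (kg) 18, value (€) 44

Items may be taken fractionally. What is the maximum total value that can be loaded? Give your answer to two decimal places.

Greedy by value/weight ratio, highest first.
Ratios (sorted): B 23.33, A 10.68, E 9.29, D 7.60, C 2.66, F 2.44
take B (12 @ 280); take A (25 @ 267); take 11/14 of E → 102.14. Capacity used 48/48.
Total value = 649.14

649.14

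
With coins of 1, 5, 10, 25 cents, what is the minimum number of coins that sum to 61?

Use the largest denomination that fits, subtract, and repeat.
61 = 2×25 + 1×10 + 1×1
Total coins = 2 + 1 + 1 = 4

4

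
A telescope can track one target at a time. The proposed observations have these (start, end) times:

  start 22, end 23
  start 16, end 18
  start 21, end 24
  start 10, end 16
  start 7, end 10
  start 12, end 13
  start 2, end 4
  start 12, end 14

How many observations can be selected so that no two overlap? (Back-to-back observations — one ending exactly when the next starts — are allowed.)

By end time: (2,4), (7,10), (12,13), (12,14), (10,16), (16,18), (22,23), (21,24).
Pick (2,4); next start ≥ 4 → (7,10); next start ≥ 10 → (12,13); next start ≥ 13 → (16,18); next start ≥ 18 → (22,23).
Selected 5 observations.

5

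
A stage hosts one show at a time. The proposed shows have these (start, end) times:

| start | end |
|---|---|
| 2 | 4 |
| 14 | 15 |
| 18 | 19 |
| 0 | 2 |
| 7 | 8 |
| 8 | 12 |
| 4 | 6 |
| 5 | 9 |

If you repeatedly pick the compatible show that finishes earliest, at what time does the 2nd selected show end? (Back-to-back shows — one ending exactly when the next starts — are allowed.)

Sort by end time and greedily take each interval whose start is ≥ the last chosen end.
Sorted by end: (0,2)  (2,4)  (4,6)  (7,8)  (5,9)  (8,12)  (14,15)  (18,19)
take (0,2); take (2,4); take (4,6); take (7,8); take (8,12); take (14,15); take (18,19).
Selected: (0,2) (2,4) (4,6) (7,8) (8,12) (14,15) (18,19)

4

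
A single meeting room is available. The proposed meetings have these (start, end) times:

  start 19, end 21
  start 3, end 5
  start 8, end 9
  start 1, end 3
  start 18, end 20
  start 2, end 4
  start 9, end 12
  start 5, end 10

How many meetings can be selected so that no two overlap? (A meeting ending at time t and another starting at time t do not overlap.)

By end time: (1,3), (2,4), (3,5), (8,9), (5,10), (9,12), (18,20), (19,21).
Pick (1,3); next start ≥ 3 → (3,5); next start ≥ 5 → (8,9); next start ≥ 9 → (9,12); next start ≥ 12 → (18,20).
Selected 5 meetings.

5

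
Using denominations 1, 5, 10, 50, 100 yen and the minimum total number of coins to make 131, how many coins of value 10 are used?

3

Greedy: take as many of the largest coin as possible, then repeat with the remainder.
131 = 1×100 + 3×10 + 1×1
Count of 10: 3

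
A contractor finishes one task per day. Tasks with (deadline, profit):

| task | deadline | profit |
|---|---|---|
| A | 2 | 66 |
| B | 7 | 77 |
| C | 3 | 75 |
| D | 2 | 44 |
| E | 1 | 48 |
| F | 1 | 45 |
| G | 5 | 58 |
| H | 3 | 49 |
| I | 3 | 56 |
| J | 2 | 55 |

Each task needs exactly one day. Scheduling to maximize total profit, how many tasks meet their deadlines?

Sort by profit descending; place each in the latest free slot ≤ its deadline.
Profit order: B=77 C=75 A=66 G=58 I=56 J=55 H=49 E=48 F=45 D=44
Assign: B→slot 7, C→slot 3, A→slot 2, G→slot 5, I→slot 1, J skipped, H skipped, E skipped, F skipped, D skipped.
Slots: [1:I] [2:A] [3:C] [5:G] [7:B]
5 of 10 scheduled.

5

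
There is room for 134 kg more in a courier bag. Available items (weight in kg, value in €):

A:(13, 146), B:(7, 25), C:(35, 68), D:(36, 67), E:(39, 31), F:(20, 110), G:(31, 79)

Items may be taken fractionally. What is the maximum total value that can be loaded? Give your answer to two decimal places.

Order: A (146/13=11.23) > F (110/20=5.50) > B (25/7=3.57) > G (79/31=2.55) > C (68/35=1.94) > D (67/36=1.86) > E (31/39=0.79)
Fill: take A (13 @ 146) → take F (20 @ 110) → take B (7 @ 25) → take G (31 @ 79) → take C (35 @ 68) → take 28/36 of D → 52.11; 134/134 used.
Total value = 480.11

480.11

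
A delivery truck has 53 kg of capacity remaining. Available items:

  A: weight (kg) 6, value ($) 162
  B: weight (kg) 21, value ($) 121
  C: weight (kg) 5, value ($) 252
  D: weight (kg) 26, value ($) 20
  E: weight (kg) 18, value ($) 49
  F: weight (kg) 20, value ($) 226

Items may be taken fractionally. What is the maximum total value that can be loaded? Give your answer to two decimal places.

763.72

Order: C (252/5=50.40) > A (162/6=27.00) > F (226/20=11.30) > B (121/21=5.76) > E (49/18=2.72) > D (20/26=0.77)
Fill: take C (5 @ 252) → take A (6 @ 162) → take F (20 @ 226) → take B (21 @ 121) → take 1/18 of E → 2.72; 53/53 used.
Total value = 763.72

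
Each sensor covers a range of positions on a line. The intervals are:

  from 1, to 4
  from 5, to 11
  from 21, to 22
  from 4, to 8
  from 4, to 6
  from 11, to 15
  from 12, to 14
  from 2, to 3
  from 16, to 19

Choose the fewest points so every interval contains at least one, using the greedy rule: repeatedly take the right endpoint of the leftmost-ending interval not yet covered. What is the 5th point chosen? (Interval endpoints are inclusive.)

22

By right end: [2,3]  [1,4]  [4,6]  [4,8]  [5,11]  [12,14]  [11,15]  [16,19]  [21,22]
[2,3] uncovered → point at 3; [4,6] uncovered → point at 6; [12,14] uncovered → point at 14; [16,19] uncovered → point at 19; [21,22] uncovered → point at 22.
Points: 3, 6, 14, 19, 22 (5 total).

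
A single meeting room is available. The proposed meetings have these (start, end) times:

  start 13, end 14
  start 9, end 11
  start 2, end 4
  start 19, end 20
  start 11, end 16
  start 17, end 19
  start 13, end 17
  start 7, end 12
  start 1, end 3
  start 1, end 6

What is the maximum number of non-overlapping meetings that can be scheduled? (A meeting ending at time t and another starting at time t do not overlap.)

5

Order by finish time; keep every interval that doesn't clash with the previous kept one.
By end time: (1,3), (2,4), (1,6), (9,11), (7,12), (13,14), (11,16), (13,17), (17,19), (19,20).
Pick (1,3); next start ≥ 3 → (9,11); next start ≥ 11 → (13,14); next start ≥ 14 → (17,19); next start ≥ 19 → (19,20).
Selected 5 meetings.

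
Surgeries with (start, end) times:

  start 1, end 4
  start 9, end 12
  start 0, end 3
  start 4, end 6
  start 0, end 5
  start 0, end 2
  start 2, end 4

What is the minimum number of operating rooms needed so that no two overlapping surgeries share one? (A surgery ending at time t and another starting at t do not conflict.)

4

Count concurrent intervals with a sweep; the peak is the room count.
Events (time:±→running): 0:+→1 0:+→2 0:+→3 1:+→4 … peak 4.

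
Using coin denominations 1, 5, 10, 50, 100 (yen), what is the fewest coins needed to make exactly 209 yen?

209 = 2×100 + 1×5 + 4×1
Total coins = 2 + 1 + 4 = 7

7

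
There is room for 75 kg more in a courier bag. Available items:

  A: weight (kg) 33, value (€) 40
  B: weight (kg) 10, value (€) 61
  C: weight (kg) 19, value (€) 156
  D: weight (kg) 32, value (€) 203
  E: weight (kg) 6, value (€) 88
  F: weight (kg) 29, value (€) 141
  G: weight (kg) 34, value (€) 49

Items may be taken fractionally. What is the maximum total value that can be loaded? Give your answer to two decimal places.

546.90

Order: E (88/6=14.67) > C (156/19=8.21) > D (203/32=6.34) > B (61/10=6.10) > F (141/29=4.86) > G (49/34=1.44) > A (40/33=1.21)
Fill: take E (6 @ 88) → take C (19 @ 156) → take D (32 @ 203) → take B (10 @ 61) → take 8/29 of F → 38.90; 75/75 used.
Total value = 546.90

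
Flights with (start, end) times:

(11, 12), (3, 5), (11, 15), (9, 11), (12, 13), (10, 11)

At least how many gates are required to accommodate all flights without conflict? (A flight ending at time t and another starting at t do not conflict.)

2

The answer is the maximum number of intervals overlapping at any instant.
starts: [3, 9, 10, 11, 11, 12]
ends:   [5, 11, 11, 12, 13, 15]
s3→1 e5→0 s9→1 s10→2  — peak 2.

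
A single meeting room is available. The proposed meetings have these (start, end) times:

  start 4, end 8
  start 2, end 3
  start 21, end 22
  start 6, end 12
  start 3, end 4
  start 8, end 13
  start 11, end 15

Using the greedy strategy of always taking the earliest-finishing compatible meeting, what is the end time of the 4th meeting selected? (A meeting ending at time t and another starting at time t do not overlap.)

13

Sorted by end: (2,3)  (3,4)  (4,8)  (6,12)  (8,13)  (11,15)  (21,22)
take (2,3); take (3,4); take (4,8); take (8,13); take (21,22).
Selected: (2,3) (3,4) (4,8) (8,13) (21,22)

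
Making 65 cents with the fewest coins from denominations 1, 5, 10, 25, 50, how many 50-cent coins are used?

1

65 − 1×50→15 − 1×10→5 − 1×5→0
Count of 50: 1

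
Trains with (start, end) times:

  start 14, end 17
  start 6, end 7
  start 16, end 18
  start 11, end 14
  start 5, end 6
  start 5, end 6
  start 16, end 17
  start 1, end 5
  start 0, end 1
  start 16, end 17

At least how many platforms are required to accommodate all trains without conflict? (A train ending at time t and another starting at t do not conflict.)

4

Count concurrent intervals with a sweep; the peak is the room count.
Events (time:±→running): 0:+→1 1:-→0 1:+→1 5:-→0 5:+→1 5:+→2 6:-→1 6:-→0 6:+→1 7:-→0 11:+→1 14:-→0 14:+→1 16:+→2 16:+→3 16:+→4 … peak 4.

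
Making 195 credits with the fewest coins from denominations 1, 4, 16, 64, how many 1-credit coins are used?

3

Use the largest denomination that fits, subtract, and repeat.
195 − 3×64→3 − 3×1→0
Count of 1: 3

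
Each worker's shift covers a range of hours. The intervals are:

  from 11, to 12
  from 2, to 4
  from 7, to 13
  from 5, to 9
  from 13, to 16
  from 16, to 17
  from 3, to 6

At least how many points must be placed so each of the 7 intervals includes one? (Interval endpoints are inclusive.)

By right end: [2,4]  [3,6]  [5,9]  [11,12]  [7,13]  [13,16]  [16,17]
[2,4] uncovered → point at 4; [5,9] uncovered → point at 9; [11,12] uncovered → point at 12; [13,16] uncovered → point at 16.
Points: 4, 9, 12, 16 (4 total).

4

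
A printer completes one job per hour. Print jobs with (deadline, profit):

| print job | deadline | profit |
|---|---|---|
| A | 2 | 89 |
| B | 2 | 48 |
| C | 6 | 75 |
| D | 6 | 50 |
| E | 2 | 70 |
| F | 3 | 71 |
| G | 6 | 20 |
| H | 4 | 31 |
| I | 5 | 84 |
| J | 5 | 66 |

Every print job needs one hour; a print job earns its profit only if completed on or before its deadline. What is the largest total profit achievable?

Profit order: A=89 I=84 C=75 F=71 E=70 J=66 D=50 B=48 H=31 G=20
Assign: A→slot 2, I→slot 5, C→slot 6, F→slot 3, E→slot 1, J→slot 4, D skipped, B skipped, H skipped, G skipped.
Slots: [1:E] [2:A] [3:F] [4:J] [5:I] [6:C]
Profit = 70 + 89 + 71 + 66 + 84 + 75 = 455

455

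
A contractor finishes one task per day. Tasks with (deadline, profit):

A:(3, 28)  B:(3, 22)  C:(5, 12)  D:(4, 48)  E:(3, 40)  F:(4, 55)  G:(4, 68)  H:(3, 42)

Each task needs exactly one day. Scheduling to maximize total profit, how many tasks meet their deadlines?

5

Profit order: G=68 F=55 D=48 H=42 E=40 A=28 B=22 C=12
Assign: G→slot 4, F→slot 3, D→slot 2, H→slot 1, E skipped, A skipped, B skipped, C→slot 5.
Slots: [1:H] [2:D] [3:F] [4:G] [5:C]
5 of 8 scheduled.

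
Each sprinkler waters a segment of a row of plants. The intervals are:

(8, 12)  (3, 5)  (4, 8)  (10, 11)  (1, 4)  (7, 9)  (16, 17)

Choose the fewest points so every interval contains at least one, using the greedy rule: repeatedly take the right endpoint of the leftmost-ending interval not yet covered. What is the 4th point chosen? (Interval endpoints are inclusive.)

17

Sort by right endpoint; whenever an interval is uncovered, place a point at its right end.
By right end: [1,4]  [3,5]  [4,8]  [7,9]  [10,11]  [8,12]  [16,17]
[1,4] uncovered → point at 4; [7,9] uncovered → point at 9; [10,11] uncovered → point at 11; [16,17] uncovered → point at 17.
Points: 4, 9, 11, 17 (4 total).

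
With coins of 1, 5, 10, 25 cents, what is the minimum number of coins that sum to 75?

Use the largest denomination that fits, subtract, and repeat.
75 − 3×25→0
Total coins = 3 = 3

3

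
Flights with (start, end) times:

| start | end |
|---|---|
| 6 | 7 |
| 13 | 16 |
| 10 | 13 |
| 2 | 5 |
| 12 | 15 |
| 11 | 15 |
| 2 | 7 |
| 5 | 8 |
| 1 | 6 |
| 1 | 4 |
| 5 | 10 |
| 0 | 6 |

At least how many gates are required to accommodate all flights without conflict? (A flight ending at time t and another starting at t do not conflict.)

5

starts: [0, 1, 1, 2, 2, 5, 5, 6, 10, 11, 12, 13]
ends:   [4, 5, 6, 6, 7, 7, 8, 10, 13, 15, 15, 16]
s0→1 s1→2 s1→3 s2→4 s2→5  — peak 5.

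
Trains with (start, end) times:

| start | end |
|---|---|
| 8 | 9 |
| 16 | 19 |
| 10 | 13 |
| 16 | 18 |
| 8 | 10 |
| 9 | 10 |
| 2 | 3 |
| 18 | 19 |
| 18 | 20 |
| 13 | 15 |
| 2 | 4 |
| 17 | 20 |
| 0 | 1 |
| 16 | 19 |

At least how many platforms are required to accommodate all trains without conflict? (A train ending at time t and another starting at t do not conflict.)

The answer is the maximum number of intervals overlapping at any instant.
Events (time:±→running): 0:+→1 1:-→0 2:+→1 2:+→2 3:-→1 4:-→0 8:+→1 8:+→2 9:-→1 9:+→2 10:-→1 10:-→0 10:+→1 13:-→0 13:+→1 15:-→0 16:+→1 16:+→2 16:+→3 17:+→4 18:-→3 18:+→4 18:+→5 … peak 5.

5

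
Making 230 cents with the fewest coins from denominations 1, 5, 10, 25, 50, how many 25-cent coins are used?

Use the largest denomination that fits, subtract, and repeat.
230 = 4×50 + 1×25 + 1×5
Count of 25: 1

1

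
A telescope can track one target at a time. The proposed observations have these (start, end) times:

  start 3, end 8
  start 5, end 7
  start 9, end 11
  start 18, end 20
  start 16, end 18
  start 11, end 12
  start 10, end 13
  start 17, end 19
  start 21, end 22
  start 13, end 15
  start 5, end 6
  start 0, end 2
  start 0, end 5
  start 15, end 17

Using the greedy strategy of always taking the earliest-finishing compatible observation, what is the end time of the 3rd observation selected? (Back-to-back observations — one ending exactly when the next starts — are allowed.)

Sorted by end: (0,2)  (0,5)  (5,6)  (5,7)  (3,8)  (9,11)  (11,12)  (10,13)  (13,15)  (15,17)  (16,18)  (17,19)  (18,20)  (21,22)
take (0,2); skip (0,5); take (5,6); skip (3,8); take (9,11); take (11,12); take (13,15); take (15,17); skip (16,18); take (17,19); take (21,22).
Selected: (0,2) (5,6) (9,11) (11,12) (13,15) (15,17) (17,19) (21,22)

11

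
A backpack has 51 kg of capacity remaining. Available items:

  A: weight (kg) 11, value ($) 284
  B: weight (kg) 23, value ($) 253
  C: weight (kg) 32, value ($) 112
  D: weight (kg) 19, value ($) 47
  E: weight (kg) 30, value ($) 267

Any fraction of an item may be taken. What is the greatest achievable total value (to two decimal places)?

Order: A (284/11=25.82) > B (253/23=11.00) > E (267/30=8.90) > C (112/32=3.50) > D (47/19=2.47)
Fill: take A (11 @ 284) → take B (23 @ 253) → take 17/30 of E → 151.30; 51/51 used.
Total value = 688.30

688.30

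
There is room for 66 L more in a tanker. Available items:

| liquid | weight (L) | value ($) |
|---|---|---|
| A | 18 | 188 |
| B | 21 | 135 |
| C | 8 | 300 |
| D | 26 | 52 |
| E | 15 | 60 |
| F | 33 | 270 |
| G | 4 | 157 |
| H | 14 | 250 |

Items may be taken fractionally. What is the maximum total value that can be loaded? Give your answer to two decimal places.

Sort by value per unit weight and fill in that order.
Order: G (157/4=39.25) > C (300/8=37.50) > H (250/14=17.86) > A (188/18=10.44) > F (270/33=8.18) > B (135/21=6.43) > E (60/15=4.00) > D (52/26=2.00)
Fill: take G (4 @ 157) → take C (8 @ 300) → take H (14 @ 250) → take A (18 @ 188) → take 22/33 of F → 180.00; 66/66 used.
Total value = 1075.00

1075.00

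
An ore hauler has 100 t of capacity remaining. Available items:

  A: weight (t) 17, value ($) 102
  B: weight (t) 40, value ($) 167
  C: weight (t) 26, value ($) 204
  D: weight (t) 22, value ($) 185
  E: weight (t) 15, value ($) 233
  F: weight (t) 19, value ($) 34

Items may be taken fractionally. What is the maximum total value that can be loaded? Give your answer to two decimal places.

Order: E (233/15=15.53) > D (185/22=8.41) > C (204/26=7.85) > A (102/17=6.00) > B (167/40=4.17) > F (34/19=1.79)
Fill: take E (15 @ 233) → take D (22 @ 185) → take C (26 @ 204) → take A (17 @ 102) → take 20/40 of B → 83.50; 100/100 used.
Total value = 807.50

807.50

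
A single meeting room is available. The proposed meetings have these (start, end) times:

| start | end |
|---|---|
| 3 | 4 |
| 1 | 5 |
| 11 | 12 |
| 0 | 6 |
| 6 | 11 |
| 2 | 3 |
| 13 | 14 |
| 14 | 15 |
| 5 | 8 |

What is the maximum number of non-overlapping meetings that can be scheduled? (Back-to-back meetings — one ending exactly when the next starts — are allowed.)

6

Sorted by end: (2,3)  (3,4)  (1,5)  (0,6)  (5,8)  (6,11)  (11,12)  (13,14)  (14,15)
take (2,3); take (3,4); skip (1,5); take (5,8); take (11,12); take (13,14); take (14,15).
Selected 6 meetings.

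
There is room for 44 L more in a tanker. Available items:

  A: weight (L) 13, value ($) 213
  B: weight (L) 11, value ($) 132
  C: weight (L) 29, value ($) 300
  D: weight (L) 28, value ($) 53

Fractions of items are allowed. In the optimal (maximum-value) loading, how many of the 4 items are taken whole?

2

Sort by value per unit weight and fill in that order.
Order: A (213/13=16.38) > B (132/11=12.00) > C (300/29=10.34) > D (53/28=1.89)
Fill: take A (13 @ 213) → take B (11 @ 132) → take 20/29 of C → 206.90; 44/44 used.
2 item(s) taken whole; one partial (take 20/29 of C).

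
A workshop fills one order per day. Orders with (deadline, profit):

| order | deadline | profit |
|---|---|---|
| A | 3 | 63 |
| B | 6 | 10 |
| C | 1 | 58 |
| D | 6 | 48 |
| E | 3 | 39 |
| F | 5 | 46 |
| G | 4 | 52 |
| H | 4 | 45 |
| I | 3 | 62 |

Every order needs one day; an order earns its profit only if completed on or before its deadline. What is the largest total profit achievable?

329

Profit order: A=63 I=62 C=58 G=52 D=48 F=46 H=45 E=39 B=10
Assign: A→slot 3, I→slot 2, C→slot 1, G→slot 4, D→slot 6, F→slot 5, H skipped, E skipped, B skipped.
Slots: [1:C] [2:I] [3:A] [4:G] [5:F] [6:D]
Profit = 58 + 62 + 63 + 52 + 46 + 48 = 329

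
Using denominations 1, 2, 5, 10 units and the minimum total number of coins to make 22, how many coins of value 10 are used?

2

Greedy: take as many of the largest coin as possible, then repeat with the remainder.
22 = 2×10 + 1×2
Count of 10: 2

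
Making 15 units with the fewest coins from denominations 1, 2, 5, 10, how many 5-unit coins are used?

1

15 = 1×10 + 1×5
Count of 5: 1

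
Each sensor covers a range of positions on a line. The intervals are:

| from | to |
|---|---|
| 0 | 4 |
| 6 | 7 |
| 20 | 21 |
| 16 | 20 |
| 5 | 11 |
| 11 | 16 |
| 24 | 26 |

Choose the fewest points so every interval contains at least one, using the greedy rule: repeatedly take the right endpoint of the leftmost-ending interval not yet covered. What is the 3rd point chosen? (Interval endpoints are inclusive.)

Sort by right endpoint; whenever an interval is uncovered, place a point at its right end.
By right end: [0,4]  [6,7]  [5,11]  [11,16]  [16,20]  [20,21]  [24,26]
[0,4] uncovered → point at 4; [6,7] uncovered → point at 7; [11,16] uncovered → point at 16; [20,21] uncovered → point at 21; [24,26] uncovered → point at 26.
Points: 4, 7, 16, 21, 26 (5 total).

16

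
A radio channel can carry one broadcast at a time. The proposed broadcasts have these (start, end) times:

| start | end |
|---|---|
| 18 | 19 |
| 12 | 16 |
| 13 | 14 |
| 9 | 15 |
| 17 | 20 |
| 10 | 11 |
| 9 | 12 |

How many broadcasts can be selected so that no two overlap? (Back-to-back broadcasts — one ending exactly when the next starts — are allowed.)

Sort by end time and greedily take each interval whose start is ≥ the last chosen end.
By end time: (10,11), (9,12), (13,14), (9,15), (12,16), (18,19), (17,20).
Pick (10,11); next start ≥ 11 → (13,14); next start ≥ 14 → (18,19).
Selected 3 broadcasts.

3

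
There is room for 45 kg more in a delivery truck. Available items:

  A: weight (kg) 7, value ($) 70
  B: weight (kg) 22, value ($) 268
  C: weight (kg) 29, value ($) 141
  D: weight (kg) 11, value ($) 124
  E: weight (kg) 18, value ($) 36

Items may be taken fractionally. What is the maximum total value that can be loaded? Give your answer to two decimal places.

Ratios (sorted): B 12.18, D 11.27, A 10.00, C 4.86, E 2.00
take B (22 @ 268); take D (11 @ 124); take A (7 @ 70); take 5/29 of C → 24.31. Capacity used 45/45.
Total value = 486.31

486.31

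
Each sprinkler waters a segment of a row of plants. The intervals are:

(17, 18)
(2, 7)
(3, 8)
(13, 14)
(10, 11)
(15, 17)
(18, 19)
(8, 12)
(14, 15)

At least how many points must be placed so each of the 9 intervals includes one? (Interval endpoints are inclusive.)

5

Sort by right endpoint; whenever an interval is uncovered, place a point at its right end.
By right end: [2,7]  [3,8]  [10,11]  [8,12]  [13,14]  [14,15]  [15,17]  [17,18]  [18,19]
[2,7] uncovered → point at 7; [10,11] uncovered → point at 11; [13,14] uncovered → point at 14; [15,17] uncovered → point at 17; [18,19] uncovered → point at 19.
Points: 7, 11, 14, 17, 19 (5 total).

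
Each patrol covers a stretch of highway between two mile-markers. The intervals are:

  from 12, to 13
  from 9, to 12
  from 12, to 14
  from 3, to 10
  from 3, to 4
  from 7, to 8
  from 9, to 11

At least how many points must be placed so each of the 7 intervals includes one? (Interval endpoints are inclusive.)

4

Process intervals by earliest right end; each time one isn't hit yet, stab at its right endpoint.
By right end: [3,4]  [7,8]  [3,10]  [9,11]  [9,12]  [12,13]  [12,14]
[3,4] uncovered → point at 4; [7,8] uncovered → point at 8; [9,11] uncovered → point at 11; [12,13] uncovered → point at 13.
Points: 4, 8, 11, 13 (4 total).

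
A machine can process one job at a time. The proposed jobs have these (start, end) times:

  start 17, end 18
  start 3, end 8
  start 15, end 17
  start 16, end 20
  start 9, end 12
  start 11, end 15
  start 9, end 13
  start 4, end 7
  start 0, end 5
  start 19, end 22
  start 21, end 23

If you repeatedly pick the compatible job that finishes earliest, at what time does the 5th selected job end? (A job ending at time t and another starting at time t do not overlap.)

Greedy by earliest finish: after sorting by end time, pick each interval compatible with the last pick.
Sorted by end: (0,5)  (4,7)  (3,8)  (9,12)  (9,13)  (11,15)  (15,17)  (17,18)  (16,20)  (19,22)  (21,23)
take (0,5); skip (3,8); take (9,12); take (15,17); take (17,18); take (19,22); skip (21,23).
Selected: (0,5) (9,12) (15,17) (17,18) (19,22)

22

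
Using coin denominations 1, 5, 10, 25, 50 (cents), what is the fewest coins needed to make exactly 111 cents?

4

Use the largest denomination that fits, subtract, and repeat.
111 = 2×50 + 1×10 + 1×1
Total coins = 2 + 1 + 1 = 4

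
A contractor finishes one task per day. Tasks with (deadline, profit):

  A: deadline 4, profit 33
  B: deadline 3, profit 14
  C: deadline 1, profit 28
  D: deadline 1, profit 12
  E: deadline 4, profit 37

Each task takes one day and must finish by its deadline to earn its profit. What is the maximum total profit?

112

Sort by profit descending; place each in the latest free slot ≤ its deadline.
Profit order: E=37 A=33 C=28 B=14 D=12
Assign: E→slot 4, A→slot 3, C→slot 1, B→slot 2, D skipped.
Slots: [1:C] [2:B] [3:A] [4:E]
Profit = 28 + 14 + 33 + 37 = 112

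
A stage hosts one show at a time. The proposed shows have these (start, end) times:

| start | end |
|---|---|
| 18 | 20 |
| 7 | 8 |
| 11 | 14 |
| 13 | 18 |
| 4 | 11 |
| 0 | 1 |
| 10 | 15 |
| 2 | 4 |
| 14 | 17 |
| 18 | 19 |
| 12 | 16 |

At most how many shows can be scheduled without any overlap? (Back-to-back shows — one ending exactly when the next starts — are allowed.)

6

Greedy by earliest finish: after sorting by end time, pick each interval compatible with the last pick.
By end time: (0,1), (2,4), (7,8), (4,11), (11,14), (10,15), (12,16), (14,17), (13,18), (18,19), (18,20).
Pick (0,1); next start ≥ 1 → (2,4); next start ≥ 4 → (7,8); next start ≥ 8 → (11,14); next start ≥ 14 → (14,17); next start ≥ 17 → (18,19).
Selected 6 shows.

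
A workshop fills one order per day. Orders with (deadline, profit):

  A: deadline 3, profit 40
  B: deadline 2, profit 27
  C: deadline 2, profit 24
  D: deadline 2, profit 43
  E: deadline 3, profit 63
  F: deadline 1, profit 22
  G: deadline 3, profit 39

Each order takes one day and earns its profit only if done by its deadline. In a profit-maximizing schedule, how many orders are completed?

Sort by profit descending; place each in the latest free slot ≤ its deadline.
By profit: E(d3,63), D(d2,43), A(d3,40), G(d3,39), B(d2,27), C(d2,24), F(d1,22)
E→slot 3; D→slot 2; A→slot 1; G skipped; B skipped; C skipped; F skipped.
3 of 7 scheduled.

3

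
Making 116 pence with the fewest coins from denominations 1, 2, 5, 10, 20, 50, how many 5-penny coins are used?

Greedy: take as many of the largest coin as possible, then repeat with the remainder.
116 − 2×50→16 − 1×10→6 − 1×5→1 − 1×1→0
Count of 5: 1

1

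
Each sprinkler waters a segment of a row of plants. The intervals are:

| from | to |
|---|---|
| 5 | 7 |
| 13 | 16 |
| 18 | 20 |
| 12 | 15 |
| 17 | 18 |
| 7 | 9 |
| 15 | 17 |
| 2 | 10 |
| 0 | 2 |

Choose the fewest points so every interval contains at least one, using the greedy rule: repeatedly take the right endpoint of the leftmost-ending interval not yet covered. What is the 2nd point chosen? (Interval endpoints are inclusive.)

Sort by right endpoint; whenever an interval is uncovered, place a point at its right end.
Sorted: [0,2] [5,7] [7,9] [2,10] [12,15] [13,16] [15,17] [17,18] [18,20]
{[0,2]} hit by 2; {[5,7],[7,9],[2,10]} hit by 7; {[12,15],[13,16],[15,17]} hit by 15; {[17,18],[18,20]} hit by 18.
Points: 2, 7, 15, 18 (4 total).

7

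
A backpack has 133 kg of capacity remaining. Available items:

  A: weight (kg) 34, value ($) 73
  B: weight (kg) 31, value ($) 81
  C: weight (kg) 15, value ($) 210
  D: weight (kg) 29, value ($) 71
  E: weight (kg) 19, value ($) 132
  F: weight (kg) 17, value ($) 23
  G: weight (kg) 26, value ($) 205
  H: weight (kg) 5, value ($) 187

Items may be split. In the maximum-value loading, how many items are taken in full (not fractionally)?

Sort by value per unit weight and fill in that order.
Order: H (187/5=37.40) > C (210/15=14.00) > G (205/26=7.88) > E (132/19=6.95) > B (81/31=2.61) > D (71/29=2.45) > A (73/34=2.15) > F (23/17=1.35)
Fill: take H (5 @ 187) → take C (15 @ 210) → take G (26 @ 205) → take E (19 @ 132) → take B (31 @ 81) → take D (29 @ 71) → take 8/34 of A → 17.18; 133/133 used.
6 item(s) taken whole; one partial (take 8/34 of A).

6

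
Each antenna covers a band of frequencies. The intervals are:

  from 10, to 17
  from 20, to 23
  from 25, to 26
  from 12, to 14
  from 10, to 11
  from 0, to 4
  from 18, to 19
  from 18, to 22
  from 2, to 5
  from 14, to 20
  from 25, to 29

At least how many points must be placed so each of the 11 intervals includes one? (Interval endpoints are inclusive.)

6

Sort by right endpoint; whenever an interval is uncovered, place a point at its right end.
Sorted: [0,4] [2,5] [10,11] [12,14] [10,17] [18,19] [14,20] [18,22] [20,23] [25,26] [25,29]
{[0,4],[2,5]} hit by 4; {[10,11]} hit by 11; {[12,14],[10,17]} hit by 14; {[18,19],[14,20],[18,22]} hit by 19; {[20,23]} hit by 23; {[25,26],[25,29]} hit by 26.
Points: 4, 11, 14, 19, 23, 26 (6 total).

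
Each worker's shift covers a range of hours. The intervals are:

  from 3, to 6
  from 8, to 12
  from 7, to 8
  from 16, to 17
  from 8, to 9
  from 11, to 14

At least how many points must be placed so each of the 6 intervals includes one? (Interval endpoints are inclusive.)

4

Process intervals by earliest right end; each time one isn't hit yet, stab at its right endpoint.
Sorted: [3,6] [7,8] [8,9] [8,12] [11,14] [16,17]
{[3,6]} hit by 6; {[7,8],[8,9],[8,12]} hit by 8; {[11,14]} hit by 14; {[16,17]} hit by 17.
Points: 6, 8, 14, 17 (4 total).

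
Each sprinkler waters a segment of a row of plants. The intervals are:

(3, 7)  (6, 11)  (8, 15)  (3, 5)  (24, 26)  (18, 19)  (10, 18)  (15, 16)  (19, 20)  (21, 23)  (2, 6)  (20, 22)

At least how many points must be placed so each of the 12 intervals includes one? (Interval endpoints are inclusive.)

Process intervals by earliest right end; each time one isn't hit yet, stab at its right endpoint.
By right end: [3,5]  [2,6]  [3,7]  [6,11]  [8,15]  [15,16]  [10,18]  [18,19]  [19,20]  [20,22]  [21,23]  [24,26]
[3,5] uncovered → point at 5; [6,11] uncovered → point at 11; [15,16] uncovered → point at 16; [18,19] uncovered → point at 19; [20,22] uncovered → point at 22; [24,26] uncovered → point at 26.
Points: 5, 11, 16, 19, 22, 26 (6 total).

6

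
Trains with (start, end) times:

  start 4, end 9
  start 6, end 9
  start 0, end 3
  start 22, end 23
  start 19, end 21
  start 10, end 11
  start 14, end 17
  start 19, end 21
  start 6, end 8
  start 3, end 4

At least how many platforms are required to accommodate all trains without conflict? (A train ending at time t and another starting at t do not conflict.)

3

Count concurrent intervals with a sweep; the peak is the room count.
starts: [0, 3, 4, 6, 6, 10, 14, 19, 19, 22]
ends:   [3, 4, 8, 9, 9, 11, 17, 21, 21, 23]
s0→1 e3→0 s3→1 e4→0 s4→1 s6→2 s6→3  — peak 3.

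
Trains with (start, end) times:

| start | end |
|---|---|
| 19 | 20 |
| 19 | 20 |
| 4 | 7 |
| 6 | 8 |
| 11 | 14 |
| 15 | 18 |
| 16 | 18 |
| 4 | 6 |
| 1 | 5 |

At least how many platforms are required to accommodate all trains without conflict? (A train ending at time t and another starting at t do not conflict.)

3

Events (time:±→running): 1:+→1 4:+→2 4:+→3 … peak 3.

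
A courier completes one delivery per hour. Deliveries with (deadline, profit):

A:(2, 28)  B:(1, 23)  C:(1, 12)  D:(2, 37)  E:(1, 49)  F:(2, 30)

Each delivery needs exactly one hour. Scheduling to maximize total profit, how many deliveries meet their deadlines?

By profit: E(d1,49), D(d2,37), F(d2,30), A(d2,28), B(d1,23), C(d1,12)
E→slot 1; D→slot 2; F skipped; A skipped; B skipped; C skipped.
2 of 6 scheduled.

2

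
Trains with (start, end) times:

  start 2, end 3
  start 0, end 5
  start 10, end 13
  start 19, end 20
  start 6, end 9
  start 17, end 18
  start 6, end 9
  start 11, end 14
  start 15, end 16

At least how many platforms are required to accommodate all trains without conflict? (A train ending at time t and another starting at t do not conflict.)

The answer is the maximum number of intervals overlapping at any instant.
starts: [0, 2, 6, 6, 10, 11, 15, 17, 19]
ends:   [3, 5, 9, 9, 13, 14, 16, 18, 20]
s0→1 s2→2  — peak 2.

2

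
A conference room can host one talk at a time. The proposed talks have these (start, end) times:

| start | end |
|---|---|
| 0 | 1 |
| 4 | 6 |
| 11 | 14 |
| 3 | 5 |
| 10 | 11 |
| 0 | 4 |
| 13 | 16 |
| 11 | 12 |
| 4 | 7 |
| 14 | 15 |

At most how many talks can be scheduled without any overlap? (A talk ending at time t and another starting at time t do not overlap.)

5

Greedy by earliest finish: after sorting by end time, pick each interval compatible with the last pick.
Sorted by end: (0,1)  (0,4)  (3,5)  (4,6)  (4,7)  (10,11)  (11,12)  (11,14)  (14,15)  (13,16)
take (0,1); take (3,5); skip (4,7); take (10,11); take (11,12); take (14,15).
Selected 5 talks.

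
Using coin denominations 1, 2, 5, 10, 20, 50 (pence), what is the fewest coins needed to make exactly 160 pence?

160 − 3×50→10 − 1×10→0
Total coins = 3 + 1 = 4

4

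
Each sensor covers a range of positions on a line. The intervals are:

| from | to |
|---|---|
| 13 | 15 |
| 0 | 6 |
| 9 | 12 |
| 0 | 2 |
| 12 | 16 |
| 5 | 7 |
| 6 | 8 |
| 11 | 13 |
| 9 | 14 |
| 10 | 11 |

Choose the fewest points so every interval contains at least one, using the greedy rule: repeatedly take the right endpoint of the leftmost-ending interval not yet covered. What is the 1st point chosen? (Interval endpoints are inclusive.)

2

By right end: [0,2]  [0,6]  [5,7]  [6,8]  [10,11]  [9,12]  [11,13]  [9,14]  [13,15]  [12,16]
[0,2] uncovered → point at 2; [5,7] uncovered → point at 7; [10,11] uncovered → point at 11; [13,15] uncovered → point at 15.
Points: 2, 7, 11, 15 (4 total).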